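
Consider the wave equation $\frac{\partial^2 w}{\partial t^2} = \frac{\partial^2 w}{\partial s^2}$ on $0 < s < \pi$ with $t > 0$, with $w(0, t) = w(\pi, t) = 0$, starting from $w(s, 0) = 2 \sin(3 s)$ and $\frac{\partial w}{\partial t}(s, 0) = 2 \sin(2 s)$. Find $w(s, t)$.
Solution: Using separation of variables $w = X(s)T(t)$:
Eigenfunctions: $\sin(ns)$, $n = 1, 2, 3, \ldots$
General solution: $w(s, t) = \sum [A_n \cos(n t) + B_n \sin(n t)] \sin(ns)$
From $w(s,0) = 2 \sin(3 s)$: $A_3=2$. From $w_t(s,0) = 2 \sin(2 s)$, using $w_t(s,0) = \sum \omega_n B_n \sin(ns)$ with $\omega_n = n$: $B_2 = 2/2 = 1$.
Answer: $w(s, t) = \sin(2 s) \sin(2 t) + 2 \sin(3 s) \cos(3 t)$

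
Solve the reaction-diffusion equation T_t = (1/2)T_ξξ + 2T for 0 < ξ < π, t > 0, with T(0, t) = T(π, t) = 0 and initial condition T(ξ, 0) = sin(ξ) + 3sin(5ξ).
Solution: Substitute T = exp(2t)u, i.e. u = exp(-2t)T.
By the product rule, T_t = exp(2t)(u_t + 2u), T_ξξ = exp(2t)u_ξξ.
Substituting into the PDE and dividing by exp(2t): u_t + 2u = (1/2)u_ξξ + 2u.
The lower-order terms cancel, leaving the standard heat equation u_t = (1/2)u_ξξ.
Initial data for u: u(ξ,0) = T(ξ,0) = sin(ξ) + 3sin(5ξ). The boundary conditions carry over: u(0,t) = u(π,t) = 0.
Solve for u:
  Using separation of variables u = X(ξ)G(t):
  Eigenfunctions: sin(nξ), n = 1, 2, 3, ...
  General solution: u(ξ, t) = Σ c_n sin(nξ) exp(-n² t/2)
  Matching u(ξ,0) = sin(ξ) + 3sin(5ξ) term by term: c_1=1, c_5=3.
Hence u(ξ,t) = exp(-t/2)sin(ξ) + 3exp(-25t/2)sin(5ξ).
Transform back: T(ξ,t) = exp(2t)u(ξ,t).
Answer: T(ξ, t) = exp(3t/2)sin(ξ) + 3exp(-21t/2)sin(5ξ)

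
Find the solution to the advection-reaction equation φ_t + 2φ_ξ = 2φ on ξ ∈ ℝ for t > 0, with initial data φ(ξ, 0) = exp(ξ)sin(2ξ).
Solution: Substitute φ = exp(ξ)u, i.e. u = exp(-ξ)φ.
By the product rule, φ_ξ = exp(ξ)(u_ξ + u), φ_t = exp(ξ)u_t.
Substituting into the PDE and dividing by exp(ξ): u_t + 2(u_ξ + u) = 2u.
The lower-order terms cancel, leaving the standard advection equation u_t + 2u_ξ = 0.
Initial data for u: u(ξ,0) = exp(-ξ)φ(ξ,0) = sin(2ξ).
Solve for u:
  By method of characteristics (waves move right with speed 2):
  Along characteristics ξ - 2t = const, u is constant, so u(ξ,t) = f(ξ - 2t) with f = u(·, 0).
Hence u(ξ,t) = -sin(4t - 2ξ).
Transform back: φ(ξ,t) = exp(ξ)u(ξ,t).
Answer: φ(ξ, t) = -exp(ξ)sin(4t - 2ξ)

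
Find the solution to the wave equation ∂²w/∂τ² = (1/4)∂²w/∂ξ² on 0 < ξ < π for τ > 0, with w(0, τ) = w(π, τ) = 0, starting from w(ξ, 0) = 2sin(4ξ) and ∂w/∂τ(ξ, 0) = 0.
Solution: Separating variables: w = Σ [A_n cos(ω_n τ) + B_n sin(ω_n τ)] sin(nξ), ω_n = n/2. From ICs: A_4=2.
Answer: w(ξ, τ) = 2sin(4ξ)cos(2τ)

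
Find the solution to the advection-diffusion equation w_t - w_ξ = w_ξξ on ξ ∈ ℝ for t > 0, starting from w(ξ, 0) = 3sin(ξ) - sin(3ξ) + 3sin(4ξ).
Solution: Change to a moving frame: let η = ξ + t, σ = t and write w(ξ,t) = u(η,σ).
By the chain rule w_t = u_σ + u_η, w_ξ = u_η, w_ξξ = u_ηη.
Then w_t - w_ξ = u_σ: the advection term cancels and the PDE becomes the heat equation u_σ = u_ηη on η ∈ ℝ.
Initial data: u(η,0) = w(η,0) = 3sin(η) - sin(3η) + 3sin(4η).
On η ∈ ℝ each mode satisfies (sin(nη))″ = -n² sin(nη), so exp(-n²σ) sin(nη) solves the heat equation; by superposition u(η,σ) = Σ c_n exp(-n²σ) sin(nη).
Reading off the coefficients: c_1=3, c_3=-1, c_4=3, so u(η,σ) = 3exp(-σ)sin(η) - exp(-9σ)sin(3η) + 3exp(-16σ)sin(4η).
Substituting back η = ξ + t, σ = t: w(ξ,t) = u(ξ + t, t).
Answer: w(ξ, t) = 3exp(-t)sin(t + ξ) - exp(-9t)sin(3t + 3ξ) + 3exp(-16t)sin(4t + 4ξ)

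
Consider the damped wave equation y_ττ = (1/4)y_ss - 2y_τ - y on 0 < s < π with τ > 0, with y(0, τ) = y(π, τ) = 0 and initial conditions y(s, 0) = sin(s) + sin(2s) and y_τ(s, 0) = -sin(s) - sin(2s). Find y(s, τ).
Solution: Substitute y = exp(-τ)u, i.e. u = exp(τ)y.
By the product rule, y_τ = exp(-τ)(u_τ - u), y_ττ = exp(-τ)(u_ττ - 2u_τ + u), y_ss = exp(-τ)u_ss.
Substituting into the PDE and dividing by exp(-τ): u_ττ - 2u_τ + u = (1/4)u_ss - 2(u_τ - u) - u.
The lower-order terms cancel, leaving the standard wave equation u_ττ = (1/4)u_ss.
Initial data for u: u(s,0) = y(s,0) = sin(s) + sin(2s); u_τ(s,0) = y_τ(s,0) + y(s,0) = 0. The boundary conditions carry over: u(0,τ) = u(π,τ) = 0.
Solve for u:
  Using separation of variables u = X(s)T(τ):
  Eigenfunctions: sin(ns), n = 1, 2, 3, ...
  General solution: u(s, τ) = Σ [A_n cos(n τ/2) + B_n sin(n τ/2)] sin(ns)
  From u(s,0) = sin(s) + sin(2s): A_1=1, A_2=1. From u_τ(s,0) = 0: all B_n = 0.
Hence u(s,τ) = sin(s)cos(τ/2) + sin(2s)cos(τ).
Transform back: y(s,τ) = exp(-τ)u(s,τ).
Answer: y(s, τ) = exp(-τ)sin(s)cos(τ/2) + exp(-τ)sin(2s)cos(τ)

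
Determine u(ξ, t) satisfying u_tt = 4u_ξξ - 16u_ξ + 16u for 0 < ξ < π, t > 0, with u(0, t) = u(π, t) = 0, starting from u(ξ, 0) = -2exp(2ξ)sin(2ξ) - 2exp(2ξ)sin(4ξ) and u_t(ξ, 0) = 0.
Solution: Substitute u = exp(2ξ)w, i.e. w = exp(-2ξ)u.
By the product rule, u_ξ = exp(2ξ)(w_ξ + 2w), u_ξξ = exp(2ξ)(w_ξξ + 4w_ξ + 4w), u_tt = exp(2ξ)w_tt.
Substituting into the PDE and dividing by exp(2ξ): w_tt = 4(w_ξξ + 4w_ξ + 4w) - 16(w_ξ + 2w) + 16w.
The lower-order terms cancel, leaving the standard wave equation w_tt = 4w_ξξ.
Initial data for w: w(ξ,0) = exp(-2ξ)u(ξ,0) = -2sin(2ξ) - 2sin(4ξ); w_t(ξ,0) = exp(-2ξ)u_t(ξ,0) = 0. The boundary conditions carry over: w(0,t) = w(π,t) = 0.
Solve for w:
  Using separation of variables w = X(ξ)T(t):
  Eigenfunctions: sin(nξ), n = 1, 2, 3, ...
  General solution: w(ξ, t) = Σ [A_n cos(2n t) + B_n sin(2n t)] sin(nξ)
  From w(ξ,0) = -2sin(2ξ) - 2sin(4ξ): A_2=-2, A_4=-2. From w_t(ξ,0) = 0: all B_n = 0.
Hence w(ξ,t) = -2sin(2ξ)cos(4t) - 2sin(4ξ)cos(8t).
Transform back: u(ξ,t) = exp(2ξ)w(ξ,t).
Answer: u(ξ, t) = -2exp(2ξ)sin(2ξ)cos(4t) - 2exp(2ξ)sin(4ξ)cos(8t)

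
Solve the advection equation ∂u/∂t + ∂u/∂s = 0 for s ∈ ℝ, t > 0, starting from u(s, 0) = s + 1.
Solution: By method of characteristics (waves move right with speed 1):
Along characteristics s - t = const, u is constant, so u(s,t) = f(s - t) with f = u(·, 0).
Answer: u(s, t) = s - t + 1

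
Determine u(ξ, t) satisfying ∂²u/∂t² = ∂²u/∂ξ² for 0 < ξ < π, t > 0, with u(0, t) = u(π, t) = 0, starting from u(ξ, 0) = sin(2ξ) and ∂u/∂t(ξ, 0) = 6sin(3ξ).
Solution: Separating variables: u = Σ [A_n cos(ω_n t) + B_n sin(ω_n t)] sin(nξ), ω_n = n. From ICs (B_n = velocity coefficient / ω_n): A_2=1, B_3=2.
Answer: u(ξ, t) = 2sin(3t)sin(3ξ) + sin(2ξ)cos(2t)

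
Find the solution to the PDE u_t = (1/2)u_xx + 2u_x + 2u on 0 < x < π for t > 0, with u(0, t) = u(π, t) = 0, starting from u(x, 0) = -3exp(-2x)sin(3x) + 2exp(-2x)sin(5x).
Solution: Substitute u = exp(-2x)w.
Then u_x = exp(-2x)(w_x - 2w), u_xx = exp(-2x)(w_xx - 4w_x + 4w), u_t = exp(-2x)w_t; substituting and dividing by exp(-2x), the lower-order terms cancel: w_t = (1/2)w_xx (standard heat equation).
Data for w: w(x,0) = exp(2x)u(x,0) = -3sin(3x) + 2sin(5x). The boundary conditions carry over: w(0,t) = w(π,t) = 0.
Separating variables: w = Σ c_n exp(-n²t/2) sin(nx). From w(x,0) = -3sin(3x) + 2sin(5x): c_3=-3, c_5=2.
So w(x,t) = -3exp(-9t/2)sin(3x) + 2exp(-25t/2)sin(5x), and u(x,t) = exp(-2x)w(x,t).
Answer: u(x, t) = -3exp(-9t/2)exp(-2x)sin(3x) + 2exp(-25t/2)exp(-2x)sin(5x)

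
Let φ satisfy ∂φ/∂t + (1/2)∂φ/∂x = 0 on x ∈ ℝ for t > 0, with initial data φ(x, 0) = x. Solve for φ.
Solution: By characteristics (dx/dt = 1/2), φ(x,t) = f(x - (1/2)t) with f = φ(·, 0).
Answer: φ(x, t) = -(1/2)t + x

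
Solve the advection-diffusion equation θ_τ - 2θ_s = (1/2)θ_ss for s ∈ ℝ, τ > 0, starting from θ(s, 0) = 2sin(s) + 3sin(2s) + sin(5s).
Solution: Change to a moving frame: let η = s + 2τ, σ = τ and write θ(s,τ) = u(η,σ).
By the chain rule θ_τ = u_σ + 2u_η, θ_s = u_η, θ_ss = u_ηη.
Then θ_τ - 2θ_s = u_σ: the advection term cancels and the PDE becomes the heat equation u_σ = (1/2)u_ηη on η ∈ ℝ.
Initial data: u(η,0) = θ(η,0) = 2sin(η) + 3sin(2η) + sin(5η).
On η ∈ ℝ each mode satisfies (sin(nη))″ = -n² sin(nη), so exp(-n²σ/2) sin(nη) solves the heat equation; by superposition u(η,σ) = Σ c_n exp(-n²σ/2) sin(nη).
Reading off the coefficients: c_1=2, c_2=3, c_5=1, so u(η,σ) = 3exp(-2σ)sin(2η) + 2exp(-σ/2)sin(η) + exp(-25σ/2)sin(5η).
Substituting back η = s + 2τ, σ = τ: θ(s,τ) = u(s + 2τ, τ).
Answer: θ(s, τ) = 3exp(-2τ)sin(2s + 4τ) + 2exp(-τ/2)sin(s + 2τ) + exp(-25τ/2)sin(5s + 10τ)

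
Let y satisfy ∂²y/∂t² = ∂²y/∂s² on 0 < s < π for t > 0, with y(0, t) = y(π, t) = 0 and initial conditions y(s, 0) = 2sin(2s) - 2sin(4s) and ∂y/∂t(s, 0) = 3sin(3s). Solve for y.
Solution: Using separation of variables y = X(s)T(t):
Eigenfunctions: sin(ns), n = 1, 2, 3, ...
General solution: y(s, t) = Σ [A_n cos(n t) + B_n sin(n t)] sin(ns)
From y(s,0) = 2sin(2s) - 2sin(4s): A_2=2, A_4=-2. From y_t(s,0) = 3sin(3s), using y_t(s,0) = Σ ω_n B_n sin(ns) with ω_n = n: B_3 = 3/3 = 1.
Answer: y(s, t) = 2sin(2s)cos(2t) + sin(3s)sin(3t) - 2sin(4s)cos(4t)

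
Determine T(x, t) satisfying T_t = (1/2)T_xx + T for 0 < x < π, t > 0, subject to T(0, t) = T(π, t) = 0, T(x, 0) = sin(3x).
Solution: Substitute T = exp(t)u, i.e. u = exp(-t)T.
By the product rule, T_t = exp(t)(u_t + u), T_xx = exp(t)u_xx.
Substituting into the PDE and dividing by exp(t): u_t + u = (1/2)u_xx + u.
The lower-order terms cancel, leaving the standard heat equation u_t = (1/2)u_xx.
Initial data for u: u(x,0) = T(x,0) = sin(3x). The boundary conditions carry over: u(0,t) = u(π,t) = 0.
Solve for u:
  Using separation of variables u = X(x)G(t):
  Eigenfunctions: sin(nx), n = 1, 2, 3, ...
  General solution: u(x, t) = Σ c_n sin(nx) exp(-n² t/2)
  Matching u(x,0) = sin(3x) term by term: c_3=1.
Hence u(x,t) = exp(-9t/2)sin(3x).
Transform back: T(x,t) = exp(t)u(x,t).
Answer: T(x, t) = exp(-7t/2)sin(3x)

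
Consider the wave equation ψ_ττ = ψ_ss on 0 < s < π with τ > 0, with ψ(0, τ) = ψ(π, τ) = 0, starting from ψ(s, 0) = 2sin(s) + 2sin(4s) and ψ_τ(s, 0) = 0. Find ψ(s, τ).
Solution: Using separation of variables ψ = X(s)T(τ):
Eigenfunctions: sin(ns), n = 1, 2, 3, ...
General solution: ψ(s, τ) = Σ [A_n cos(n τ) + B_n sin(n τ)] sin(ns)
From ψ(s,0) = 2sin(s) + 2sin(4s): A_1=2, A_4=2. From ψ_τ(s,0) = 0: all B_n = 0.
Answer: ψ(s, τ) = 2sin(s)cos(τ) + 2sin(4s)cos(4τ)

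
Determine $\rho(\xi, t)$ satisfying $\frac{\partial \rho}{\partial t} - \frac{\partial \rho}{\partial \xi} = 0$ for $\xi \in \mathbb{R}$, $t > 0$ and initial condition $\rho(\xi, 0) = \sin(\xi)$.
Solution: By characteristics ($d\xi/dt = -1$), $\rho(\xi,t) = f(\xi + t)$ with $f = \rho( \cdot , 0)$.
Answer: $\rho(\xi, t) = \sin(\xi + t)$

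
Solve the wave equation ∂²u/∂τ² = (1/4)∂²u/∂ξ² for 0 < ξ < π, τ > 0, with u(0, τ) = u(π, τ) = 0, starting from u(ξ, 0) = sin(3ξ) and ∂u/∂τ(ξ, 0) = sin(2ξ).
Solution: Using separation of variables u = X(ξ)T(τ):
Eigenfunctions: sin(nξ), n = 1, 2, 3, ...
General solution: u(ξ, τ) = Σ [A_n cos(n τ/2) + B_n sin(n τ/2)] sin(nξ)
From u(ξ,0) = sin(3ξ): A_3=1. From u_τ(ξ,0) = sin(2ξ), using u_τ(ξ,0) = Σ ω_n B_n sin(nξ) with ω_n = n/2: B_2 = 1/1 = 1.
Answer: u(ξ, τ) = sin(2ξ)sin(τ) + sin(3ξ)cos(3τ/2)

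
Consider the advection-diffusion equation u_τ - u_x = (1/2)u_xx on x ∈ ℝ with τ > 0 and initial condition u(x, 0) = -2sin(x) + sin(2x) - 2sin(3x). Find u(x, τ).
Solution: Moving frame: η = x + τ, σ = τ, u = w(η,σ), so u_τ = w_σ + w_η and u_xx = w_ηη.
Hence u_τ - u_x = w_σ and the PDE becomes the heat equation w_σ = (1/2)w_ηη on η ∈ ℝ.
Initial data: w(η,0) = u(η,0) = -2sin(η) + sin(2η) - 2sin(3η). Each mode sin(nη) decays as exp(-n²σ/2) on ℝ, so w(η,σ) = Σ c_n exp(-n²σ/2) sin(nη) with c_1=-2, c_2=1, c_3=-2: w(η,σ) = exp(-2σ)sin(2η) - 2exp(-σ/2)sin(η) - 2exp(-9σ/2)sin(3η).
Substituting back: u(x,τ) = w(x + τ, τ).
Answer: u(x, τ) = exp(-2τ)sin(2x + 2τ) - 2exp(-τ/2)sin(x + τ) - 2exp(-9τ/2)sin(3x + 3τ)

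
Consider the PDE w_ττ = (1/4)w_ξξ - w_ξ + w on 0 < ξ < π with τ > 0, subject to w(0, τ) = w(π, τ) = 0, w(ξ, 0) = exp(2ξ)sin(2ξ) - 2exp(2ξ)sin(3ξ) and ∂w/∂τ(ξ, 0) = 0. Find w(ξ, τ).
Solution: Substitute w = exp(2ξ)u.
Then w_ξ = exp(2ξ)(u_ξ + 2u), w_ξξ = exp(2ξ)(u_ξξ + 4u_ξ + 4u), w_ττ = exp(2ξ)u_ττ; substituting and dividing by exp(2ξ), the lower-order terms cancel: u_ττ = (1/4)u_ξξ (standard wave equation).
Data for u: u(ξ,0) = exp(-2ξ)w(ξ,0) = sin(2ξ) - 2sin(3ξ); u_τ(ξ,0) = exp(-2ξ)w_τ(ξ,0) = 0. The boundary conditions carry over: u(0,τ) = u(π,τ) = 0.
Separating variables: u = Σ [A_n cos(ω_n τ) + B_n sin(ω_n τ)] sin(nξ), ω_n = n/2. From ICs: A_2=1, A_3=-2.
So u(ξ,τ) = sin(2ξ)cos(τ) - 2sin(3ξ)cos(3τ/2), and w(ξ,τ) = exp(2ξ)u(ξ,τ).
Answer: w(ξ, τ) = exp(2ξ)sin(2ξ)cos(τ) - 2exp(2ξ)sin(3ξ)cos(3τ/2)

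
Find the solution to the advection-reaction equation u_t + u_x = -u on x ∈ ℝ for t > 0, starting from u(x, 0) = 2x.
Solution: Substitute u = exp(-t)w.
Then u_t = exp(-t)(w_t - w), u_x = exp(-t)w_x; substituting and dividing by exp(-t), the lower-order terms cancel: w_t + w_x = 0 (standard advection equation).
Data for w: w(x,0) = u(x,0) = 2x.
By characteristics (dx/dt = 1), w(x,t) = f(x - t) with f = w(·, 0).
So w(x,t) = -2t + 2x, and u(x,t) = exp(-t)w(x,t).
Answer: u(x, t) = -2texp(-t) + 2xexp(-t)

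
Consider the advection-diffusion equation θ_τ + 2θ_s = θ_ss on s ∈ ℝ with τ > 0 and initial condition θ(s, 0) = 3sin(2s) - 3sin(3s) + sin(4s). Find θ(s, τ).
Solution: Moving frame: η = s - 2τ, σ = τ, θ = u(η,σ), so θ_τ = u_σ - 2u_η and θ_ss = u_ηη.
Hence θ_τ + 2θ_s = u_σ and the PDE becomes the heat equation u_σ = u_ηη on η ∈ ℝ.
Initial data: u(η,0) = θ(η,0) = 3sin(2η) - 3sin(3η) + sin(4η). Each mode sin(nη) decays as exp(-n²σ) on ℝ, so u(η,σ) = Σ c_n exp(-n²σ) sin(nη) with c_2=3, c_3=-3, c_4=1: u(η,σ) = 3exp(-4σ)sin(2η) - 3exp(-9σ)sin(3η) + exp(-16σ)sin(4η).
Substituting back: θ(s,τ) = u(s - 2τ, τ).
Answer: θ(s, τ) = 3exp(-4τ)sin(2s - 4τ) - 3exp(-9τ)sin(3s - 6τ) + exp(-16τ)sin(4s - 8τ)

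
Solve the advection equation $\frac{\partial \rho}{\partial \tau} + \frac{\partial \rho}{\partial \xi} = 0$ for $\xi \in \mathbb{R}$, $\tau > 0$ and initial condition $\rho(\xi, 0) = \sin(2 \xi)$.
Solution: By method of characteristics (waves move right with speed 1):
Along characteristics $\xi - \tau =$ const, $\rho$ is constant, so $\rho(\xi,\tau) = f(\xi - \tau)$ with $f = \rho( \cdot , 0)$.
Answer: $\rho(\xi, \tau) = - \sin(2 \tau - 2 \xi)$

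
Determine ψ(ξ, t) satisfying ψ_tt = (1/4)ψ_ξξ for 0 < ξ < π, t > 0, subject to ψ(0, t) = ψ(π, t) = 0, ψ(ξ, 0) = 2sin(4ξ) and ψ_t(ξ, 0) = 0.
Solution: Separating variables: ψ = Σ [A_n cos(ω_n t) + B_n sin(ω_n t)] sin(nξ), ω_n = n/2. From ICs: A_4=2.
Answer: ψ(ξ, t) = 2sin(4ξ)cos(2t)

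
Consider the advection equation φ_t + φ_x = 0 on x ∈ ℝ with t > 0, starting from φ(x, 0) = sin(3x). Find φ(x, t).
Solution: By characteristics (dx/dt = 1), φ(x,t) = f(x - t) with f = φ(·, 0).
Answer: φ(x, t) = -sin(3t - 3x)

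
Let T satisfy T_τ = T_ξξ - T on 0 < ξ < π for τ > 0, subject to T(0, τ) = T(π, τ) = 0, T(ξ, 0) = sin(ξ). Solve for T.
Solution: Substitute T = exp(-τ)u.
Then T_τ = exp(-τ)(u_τ - u), T_ξξ = exp(-τ)u_ξξ; substituting and dividing by exp(-τ), the lower-order terms cancel: u_τ = u_ξξ (standard heat equation).
Data for u: u(ξ,0) = T(ξ,0) = sin(ξ). The boundary conditions carry over: u(0,τ) = u(π,τ) = 0.
Separating variables: u = Σ c_n exp(-n²τ) sin(nξ). From u(ξ,0) = sin(ξ): c_1=1.
So u(ξ,τ) = exp(-τ)sin(ξ), and T(ξ,τ) = exp(-τ)u(ξ,τ).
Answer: T(ξ, τ) = exp(-2τ)sin(ξ)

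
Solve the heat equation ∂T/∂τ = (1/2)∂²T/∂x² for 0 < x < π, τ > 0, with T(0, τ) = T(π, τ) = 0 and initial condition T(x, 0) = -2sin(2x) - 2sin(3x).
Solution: Separating variables: T = Σ c_n exp(-n²τ/2) sin(nx). From T(x,0) = -2sin(2x) - 2sin(3x): c_2=-2, c_3=-2.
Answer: T(x, τ) = -2exp(-2τ)sin(2x) - 2exp(-9τ/2)sin(3x)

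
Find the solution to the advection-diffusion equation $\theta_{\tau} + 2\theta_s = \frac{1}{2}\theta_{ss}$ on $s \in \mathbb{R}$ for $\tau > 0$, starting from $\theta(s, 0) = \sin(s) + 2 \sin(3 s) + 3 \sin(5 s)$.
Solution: Moving frame: $\eta = s - 2\tau$, $\sigma = \tau$, $\theta = u(\eta,\sigma)$, so $\theta_{\tau} = u_{\sigma} - 2u_{\eta}$ and $\theta_{ss} = u_{\eta\eta}$.
Hence $\theta_{\tau} + 2\theta_s = u_{\sigma}$ and the PDE becomes the heat equation $u_{\sigma} = \frac{1}{2}u_{\eta\eta}$ on $\eta \in \mathbb{R}$.
Initial data: $u(\eta,0) = \theta(\eta,0) = \sin(\eta) + 2 \sin(3 \eta) + 3 \sin(5 \eta)$. Each mode $\sin(n\eta)$ decays as $e^{-n^2\sigma/2}$ on $\mathbb{R}$, so $u(\eta,\sigma) = \sum c_n e^{-n^2\sigma/2} \sin(n\eta)$ with $c_1=1, c_3=2, c_5=3$: $u(\eta,\sigma) = e^{-\sigma/2} \sin(\eta) + 2 e^{-9 \sigma/2} \sin(3 \eta) + 3 e^{-25 \sigma/2} \sin(5 \eta)$.
Substituting back: $\theta(s,\tau) = u(s - 2\tau, \tau)$.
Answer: $\theta(s, \tau) = - e^{-\tau/2} \sin(2 \tau - s) - 2 e^{-9 \tau/2} \sin(6 \tau - 3 s) - 3 e^{-25 \tau/2} \sin(10 \tau - 5 s)$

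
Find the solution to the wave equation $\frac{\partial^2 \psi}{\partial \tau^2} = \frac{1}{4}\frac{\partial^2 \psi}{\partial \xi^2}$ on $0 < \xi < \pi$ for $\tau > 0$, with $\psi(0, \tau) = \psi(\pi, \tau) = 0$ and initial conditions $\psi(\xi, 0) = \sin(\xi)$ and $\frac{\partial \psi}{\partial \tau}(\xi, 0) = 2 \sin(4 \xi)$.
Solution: Separating variables: $\psi = \sum [A_n \cos(\omega_n \tau) + B_n \sin(\omega_n \tau)] \sin(n\xi)$, $\omega_n = n/2$. From ICs ($B_n$ = velocity coefficient / $\omega_n$): $A_1=1, B_4=1$.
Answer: $\psi(\xi, \tau) = \sin(2 \tau) \sin(4 \xi) + \sin(\xi) \cos(\tau/2)$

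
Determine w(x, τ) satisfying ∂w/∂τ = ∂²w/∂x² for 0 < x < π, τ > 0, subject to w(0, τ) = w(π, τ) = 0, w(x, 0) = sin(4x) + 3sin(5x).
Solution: Using separation of variables w = X(x)T(τ):
Eigenfunctions: sin(nx), n = 1, 2, 3, ...
General solution: w(x, τ) = Σ c_n sin(nx) exp(-n² τ)
Matching w(x,0) = sin(4x) + 3sin(5x) term by term: c_4=1, c_5=3.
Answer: w(x, τ) = exp(-16τ)sin(4x) + 3exp(-25τ)sin(5x)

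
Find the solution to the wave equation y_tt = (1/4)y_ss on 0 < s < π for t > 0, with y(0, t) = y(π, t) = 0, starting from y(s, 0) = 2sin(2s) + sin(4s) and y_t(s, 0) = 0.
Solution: Using separation of variables y = X(s)T(t):
Eigenfunctions: sin(ns), n = 1, 2, 3, ...
General solution: y(s, t) = Σ [A_n cos(n t/2) + B_n sin(n t/2)] sin(ns)
From y(s,0) = 2sin(2s) + sin(4s): A_2=2, A_4=1. From y_t(s,0) = 0: all B_n = 0.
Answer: y(s, t) = 2sin(2s)cos(t) + sin(4s)cos(2t)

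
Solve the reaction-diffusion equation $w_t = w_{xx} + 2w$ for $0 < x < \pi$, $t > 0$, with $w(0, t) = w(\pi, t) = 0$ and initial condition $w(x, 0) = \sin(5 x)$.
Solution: Substitute $w = e^{2t}u$.
Then $w_t = e^{2t}(u_t + 2u)$, $w_{xx} = e^{2t}u_{xx}$; substituting and dividing by $e^{2t}$, the lower-order terms cancel: $u_t = u_{xx}$ (standard heat equation).
Data for $u$: $u(x,0) = w(x,0) = \sin(5 x)$. The boundary conditions carry over: $u(0,t) = u(\pi,t) = 0$.
Separating variables: $u = \sum c_n e^{-n^2t} \sin(nx)$. From $u(x,0) = \sin(5 x)$: $c_5=1$.
So $u(x,t) = e^{-25 t} \sin(5 x)$, and $w(x,t) = e^{2t}u(x,t)$.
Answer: $w(x, t) = e^{-23 t} \sin(5 x)$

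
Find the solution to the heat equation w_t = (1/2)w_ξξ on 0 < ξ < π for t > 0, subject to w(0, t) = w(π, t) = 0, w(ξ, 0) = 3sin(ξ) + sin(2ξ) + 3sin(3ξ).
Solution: Separating variables: w = Σ c_n exp(-n²t/2) sin(nξ). From w(ξ,0) = 3sin(ξ) + sin(2ξ) + 3sin(3ξ): c_1=3, c_2=1, c_3=3.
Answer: w(ξ, t) = exp(-2t)sin(2ξ) + 3exp(-t/2)sin(ξ) + 3exp(-9t/2)sin(3ξ)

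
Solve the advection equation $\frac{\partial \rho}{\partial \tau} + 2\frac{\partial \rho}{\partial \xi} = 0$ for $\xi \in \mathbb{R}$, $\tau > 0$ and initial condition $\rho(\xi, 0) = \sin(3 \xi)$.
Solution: By method of characteristics (waves move right with speed 2):
Along characteristics $\xi - 2\tau =$ const, $\rho$ is constant, so $\rho(\xi,\tau) = f(\xi - 2\tau)$ with $f = \rho( \cdot , 0)$.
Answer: $\rho(\xi, \tau) = - \sin(6 \tau - 3 \xi)$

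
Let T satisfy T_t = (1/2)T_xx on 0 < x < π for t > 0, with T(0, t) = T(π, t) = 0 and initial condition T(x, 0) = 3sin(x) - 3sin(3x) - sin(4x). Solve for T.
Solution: Using separation of variables T = X(x)G(t):
Eigenfunctions: sin(nx), n = 1, 2, 3, ...
General solution: T(x, t) = Σ c_n sin(nx) exp(-n² t/2)
Matching T(x,0) = 3sin(x) - 3sin(3x) - sin(4x) term by term: c_1=3, c_3=-3, c_4=-1.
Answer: T(x, t) = -exp(-8t)sin(4x) + 3exp(-t/2)sin(x) - 3exp(-9t/2)sin(3x)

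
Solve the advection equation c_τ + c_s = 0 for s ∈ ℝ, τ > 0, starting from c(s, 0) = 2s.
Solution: By method of characteristics (waves move right with speed 1):
Along characteristics s - τ = const, c is constant, so c(s,τ) = f(s - τ) with f = c(·, 0).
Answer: c(s, τ) = 2s - 2τ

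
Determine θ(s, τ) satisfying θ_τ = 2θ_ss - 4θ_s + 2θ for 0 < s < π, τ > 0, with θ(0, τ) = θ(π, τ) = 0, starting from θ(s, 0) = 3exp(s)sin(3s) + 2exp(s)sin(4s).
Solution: Substitute θ = exp(s)u, i.e. u = exp(-s)θ.
By the product rule, θ_s = exp(s)(u_s + u), θ_ss = exp(s)(u_ss + 2u_s + u), θ_τ = exp(s)u_τ.
Substituting into the PDE and dividing by exp(s): u_τ = 2(u_ss + 2u_s + u) - 4(u_s + u) + 2u.
The lower-order terms cancel, leaving the standard heat equation u_τ = 2u_ss.
Initial data for u: u(s,0) = exp(-s)θ(s,0) = 3sin(3s) + 2sin(4s). The boundary conditions carry over: u(0,τ) = u(π,τ) = 0.
Solve for u:
  Using separation of variables u = X(s)G(τ):
  Eigenfunctions: sin(ns), n = 1, 2, 3, ...
  General solution: u(s, τ) = Σ c_n sin(ns) exp(-2n² τ)
  Matching u(s,0) = 3sin(3s) + 2sin(4s) term by term: c_3=3, c_4=2.
Hence u(s,τ) = 3exp(-18τ)sin(3s) + 2exp(-32τ)sin(4s).
Transform back: θ(s,τ) = exp(s)u(s,τ).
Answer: θ(s, τ) = 3exp(s)exp(-18τ)sin(3s) + 2exp(s)exp(-32τ)sin(4s)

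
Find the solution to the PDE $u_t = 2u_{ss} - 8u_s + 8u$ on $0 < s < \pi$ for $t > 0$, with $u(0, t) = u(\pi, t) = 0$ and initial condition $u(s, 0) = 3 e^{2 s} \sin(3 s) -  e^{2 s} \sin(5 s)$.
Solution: Substitute $u = e^{2s}w$, i.e. $w = e^{-2s}u$.
By the product rule, $u_s = e^{2s}(w_s + 2w)$, $u_{ss} = e^{2s}(w_{ss} + 4w_s + 4w)$, $u_t = e^{2s}w_t$.
Substituting into the PDE and dividing by $e^{2s}$: $w_t = 2(w_{ss} + 4w_s + 4w) - 8(w_s + 2w) + 8w$.
The lower-order terms cancel, leaving the standard heat equation $w_t = 2w_{ss}$.
Initial data for $w$: $w(s,0) = e^{-2s}u(s,0) = 3 \sin(3 s) - \sin(5 s)$. The boundary conditions carry over: $w(0,t) = w(\pi,t) = 0$.
Solve for $w$:
  Using separation of variables $w = X(s)T(t)$:
  Eigenfunctions: $\sin(ns)$, $n = 1, 2, 3, \ldots$
  General solution: $w(s, t) = \sum c_n \sin(ns) e^{-2n^2 t}$
  Matching $w(s,0) = 3 \sin(3 s) - \sin(5 s)$ term by term: $c_3=3, c_5=-1$.
Hence $w(s,t) = 3 e^{-18 t} \sin(3 s) - e^{-50 t} \sin(5 s)$.
Transform back: $u(s,t) = e^{2s}w(s,t)$.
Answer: $u(s, t) = 3 e^{2 s} e^{-18 t} \sin(3 s) -  e^{2 s} e^{-50 t} \sin(5 s)$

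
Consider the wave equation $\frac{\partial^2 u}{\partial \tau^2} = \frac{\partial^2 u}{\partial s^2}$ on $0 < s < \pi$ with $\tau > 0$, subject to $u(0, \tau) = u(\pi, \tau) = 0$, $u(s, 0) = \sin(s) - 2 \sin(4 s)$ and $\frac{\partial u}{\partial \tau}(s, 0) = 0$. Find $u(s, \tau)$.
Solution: Using separation of variables $u = X(s)T(\tau)$:
Eigenfunctions: $\sin(ns)$, $n = 1, 2, 3, \ldots$
General solution: $u(s, \tau) = \sum [A_n \cos(n \tau) + B_n \sin(n \tau)] \sin(ns)$
From $u(s,0) = \sin(s) - 2 \sin(4 s)$: $A_1=1, A_4=-2$. From $u_{\tau}(s,0) = 0$: all $B_n = 0$.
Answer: $u(s, \tau) = \sin(s) \cos(\tau) - 2 \sin(4 s) \cos(4 \tau)$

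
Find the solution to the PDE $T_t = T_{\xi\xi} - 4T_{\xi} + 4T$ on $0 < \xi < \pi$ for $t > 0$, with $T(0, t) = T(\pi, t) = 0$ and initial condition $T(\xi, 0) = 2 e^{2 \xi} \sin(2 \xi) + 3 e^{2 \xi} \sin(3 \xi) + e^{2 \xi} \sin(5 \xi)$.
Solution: Substitute $T = e^{2\xi}u$.
Then $T_{\xi} = e^{2\xi}(u_{\xi} + 2u)$, $T_{\xi\xi} = e^{2\xi}(u_{\xi\xi} + 4u_{\xi} + 4u)$, $T_t = e^{2\xi}u_t$; substituting and dividing by $e^{2\xi}$, the lower-order terms cancel: $u_t = u_{\xi\xi}$ (standard heat equation).
Data for $u$: $u(\xi,0) = e^{-2\xi}T(\xi,0) = 2 \sin(2 \xi) + 3 \sin(3 \xi) + \sin(5 \xi)$. The boundary conditions carry over: $u(0,t) = u(\pi,t) = 0$.
Separating variables: $u = \sum c_n e^{-n^2t} \sin(n\xi)$. From $u(\xi,0) = 2 \sin(2 \xi) + 3 \sin(3 \xi) + \sin(5 \xi)$: $c_2=2, c_3=3, c_5=1$.
So $u(\xi,t) = 2 e^{-4 t} \sin(2 \xi) + 3 e^{-9 t} \sin(3 \xi) + e^{-25 t} \sin(5 \xi)$, and $T(\xi,t) = e^{2\xi}u(\xi,t)$.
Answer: $T(\xi, t) = 2 e^{2 \xi} e^{-4 t} \sin(2 \xi) + 3 e^{2 \xi} e^{-9 t} \sin(3 \xi) + e^{2 \xi} e^{-25 t} \sin(5 \xi)$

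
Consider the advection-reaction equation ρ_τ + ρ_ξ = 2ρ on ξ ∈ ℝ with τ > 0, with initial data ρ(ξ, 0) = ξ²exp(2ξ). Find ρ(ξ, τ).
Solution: Substitute ρ = exp(2ξ)u.
Then ρ_ξ = exp(2ξ)(u_ξ + 2u), ρ_τ = exp(2ξ)u_τ; substituting and dividing by exp(2ξ), the lower-order terms cancel: u_τ + u_ξ = 0 (standard advection equation).
Data for u: u(ξ,0) = exp(-2ξ)ρ(ξ,0) = ξ².
By characteristics (dξ/dτ = 1), u(ξ,τ) = f(ξ - τ) with f = u(·, 0).
So u(ξ,τ) = ξ² - 2ξτ + τ², and ρ(ξ,τ) = exp(2ξ)u(ξ,τ).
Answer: ρ(ξ, τ) = ξ²exp(2ξ) - 2ξτexp(2ξ) + τ²exp(2ξ)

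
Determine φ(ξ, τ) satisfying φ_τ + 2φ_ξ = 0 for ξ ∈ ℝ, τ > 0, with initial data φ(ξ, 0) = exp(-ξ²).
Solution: By method of characteristics (waves move right with speed 2):
Along characteristics ξ - 2τ = const, φ is constant, so φ(ξ,τ) = f(ξ - 2τ) with f = φ(·, 0).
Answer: φ(ξ, τ) = exp(-(ξ - 2τ)²)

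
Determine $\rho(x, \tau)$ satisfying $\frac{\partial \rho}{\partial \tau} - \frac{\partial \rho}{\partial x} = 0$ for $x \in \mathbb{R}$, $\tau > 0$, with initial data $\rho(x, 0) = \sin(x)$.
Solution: By characteristics ($dx/d\tau = -1$), $\rho(x,\tau) = f(x + \tau)$ with $f = \rho( \cdot , 0)$.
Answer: $\rho(x, \tau) = \sin(\tau + x)$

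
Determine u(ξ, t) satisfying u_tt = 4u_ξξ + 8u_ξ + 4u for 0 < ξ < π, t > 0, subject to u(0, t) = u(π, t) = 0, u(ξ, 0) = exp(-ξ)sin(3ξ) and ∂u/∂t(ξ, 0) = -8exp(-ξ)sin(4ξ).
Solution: Substitute u = exp(-ξ)w.
Then u_ξ = exp(-ξ)(w_ξ - w), u_ξξ = exp(-ξ)(w_ξξ - 2w_ξ + w), u_tt = exp(-ξ)w_tt; substituting and dividing by exp(-ξ), the lower-order terms cancel: w_tt = 4w_ξξ (standard wave equation).
Data for w: w(ξ,0) = exp(ξ)u(ξ,0) = sin(3ξ); w_t(ξ,0) = exp(ξ)u_t(ξ,0) = -8sin(4ξ). The boundary conditions carry over: w(0,t) = w(π,t) = 0.
Separating variables: w = Σ [A_n cos(ω_n t) + B_n sin(ω_n t)] sin(nξ), ω_n = 2n. From ICs (B_n = velocity coefficient / ω_n): A_3=1, B_4=-1.
So w(ξ,t) = -sin(8t)sin(4ξ) + sin(3ξ)cos(6t), and u(ξ,t) = exp(-ξ)w(ξ,t).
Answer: u(ξ, t) = -exp(-ξ)sin(8t)sin(4ξ) + exp(-ξ)sin(3ξ)cos(6t)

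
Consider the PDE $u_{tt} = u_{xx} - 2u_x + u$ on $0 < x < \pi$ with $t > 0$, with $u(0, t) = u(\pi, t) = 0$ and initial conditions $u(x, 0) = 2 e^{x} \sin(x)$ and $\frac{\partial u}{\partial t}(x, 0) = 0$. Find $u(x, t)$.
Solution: Substitute $u = e^{x}w$, i.e. $w = e^{-x}u$.
By the product rule, $u_x = e^{x}(w_x + w)$, $u_{xx} = e^{x}(w_{xx} + 2w_x + w)$, $u_{tt} = e^{x}w_{tt}$.
Substituting into the PDE and dividing by $e^{x}$: $w_{tt} = (w_{xx} + 2w_x + w) - 2(w_x + w) + w$.
The lower-order terms cancel, leaving the standard wave equation $w_{tt} = w_{xx}$.
Initial data for $w$: $w(x,0) = e^{-x}u(x,0) = 2 \sin(x)$; $w_t(x,0) = e^{-x}u_t(x,0) = 0$. The boundary conditions carry over: $w(0,t) = w(\pi,t) = 0$.
Solve for $w$:
  Using separation of variables $w = X(x)T(t)$:
  Eigenfunctions: $\sin(nx)$, $n = 1, 2, 3, \ldots$
  General solution: $w(x, t) = \sum [A_n \cos(n t) + B_n \sin(n t)] \sin(nx)$
  From $w(x,0) = 2 \sin(x)$: $A_1=2$. From $w_t(x,0) = 0$: all $B_n = 0$.
Hence $w(x,t) = 2 \sin(x) \cos(t)$.
Transform back: $u(x,t) = e^{x}w(x,t)$.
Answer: $u(x, t) = 2 e^{x} \sin(x) \cos(t)$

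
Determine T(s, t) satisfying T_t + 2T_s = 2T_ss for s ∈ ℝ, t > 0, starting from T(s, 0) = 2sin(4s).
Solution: Moving frame: η = s - 2t, σ = t, T = u(η,σ), so T_t = u_σ - 2u_η and T_ss = u_ηη.
Hence T_t + 2T_s = u_σ and the PDE becomes the heat equation u_σ = 2u_ηη on η ∈ ℝ.
Initial data: u(η,0) = T(η,0) = 2sin(4η). Each mode sin(nη) decays as exp(-2n²σ) on ℝ, so u(η,σ) = Σ c_n exp(-2n²σ) sin(nη) with c_4=2: u(η,σ) = 2exp(-32σ)sin(4η).
Substituting back: T(s,t) = u(s - 2t, t).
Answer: T(s, t) = 2exp(-32t)sin(4s - 8t)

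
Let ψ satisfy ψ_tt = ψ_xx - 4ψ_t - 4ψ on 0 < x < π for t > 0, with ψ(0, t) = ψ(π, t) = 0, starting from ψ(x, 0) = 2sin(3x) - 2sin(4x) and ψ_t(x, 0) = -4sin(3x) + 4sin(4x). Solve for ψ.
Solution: Substitute ψ = exp(-2t)u, i.e. u = exp(2t)ψ.
By the product rule, ψ_t = exp(-2t)(u_t - 2u), ψ_tt = exp(-2t)(u_tt - 4u_t + 4u), ψ_xx = exp(-2t)u_xx.
Substituting into the PDE and dividing by exp(-2t): u_tt - 4u_t + 4u = u_xx - 4(u_t - 2u) - 4u.
The lower-order terms cancel, leaving the standard wave equation u_tt = u_xx.
Initial data for u: u(x,0) = ψ(x,0) = 2sin(3x) - 2sin(4x); u_t(x,0) = ψ_t(x,0) + 2ψ(x,0) = 0. The boundary conditions carry over: u(0,t) = u(π,t) = 0.
Solve for u:
  Using separation of variables u = X(x)T(t):
  Eigenfunctions: sin(nx), n = 1, 2, 3, ...
  General solution: u(x, t) = Σ [A_n cos(n t) + B_n sin(n t)] sin(nx)
  From u(x,0) = 2sin(3x) - 2sin(4x): A_3=2, A_4=-2. From u_t(x,0) = 0: all B_n = 0.
Hence u(x,t) = 2sin(3x)cos(3t) - 2sin(4x)cos(4t).
Transform back: ψ(x,t) = exp(-2t)u(x,t).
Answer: ψ(x, t) = 2exp(-2t)sin(3x)cos(3t) - 2exp(-2t)sin(4x)cos(4t)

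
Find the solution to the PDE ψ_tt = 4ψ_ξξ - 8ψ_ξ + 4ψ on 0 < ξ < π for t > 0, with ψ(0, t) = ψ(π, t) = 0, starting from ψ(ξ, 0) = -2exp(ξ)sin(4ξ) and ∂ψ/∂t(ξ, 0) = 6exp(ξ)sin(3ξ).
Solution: Substitute ψ = exp(ξ)u, i.e. u = exp(-ξ)ψ.
By the product rule, ψ_ξ = exp(ξ)(u_ξ + u), ψ_ξξ = exp(ξ)(u_ξξ + 2u_ξ + u), ψ_tt = exp(ξ)u_tt.
Substituting into the PDE and dividing by exp(ξ): u_tt = 4(u_ξξ + 2u_ξ + u) - 8(u_ξ + u) + 4u.
The lower-order terms cancel, leaving the standard wave equation u_tt = 4u_ξξ.
Initial data for u: u(ξ,0) = exp(-ξ)ψ(ξ,0) = -2sin(4ξ); u_t(ξ,0) = exp(-ξ)ψ_t(ξ,0) = 6sin(3ξ). The boundary conditions carry over: u(0,t) = u(π,t) = 0.
Solve for u:
  Using separation of variables u = X(ξ)T(t):
  Eigenfunctions: sin(nξ), n = 1, 2, 3, ...
  General solution: u(ξ, t) = Σ [A_n cos(2n t) + B_n sin(2n t)] sin(nξ)
  From u(ξ,0) = -2sin(4ξ): A_4=-2. From u_t(ξ,0) = 6sin(3ξ), using u_t(ξ,0) = Σ ω_n B_n sin(nξ) with ω_n = 2n: B_3 = 6/6 = 1.
Hence u(ξ,t) = sin(6t)sin(3ξ) - 2sin(4ξ)cos(8t).
Transform back: ψ(ξ,t) = exp(ξ)u(ξ,t).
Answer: ψ(ξ, t) = exp(ξ)sin(6t)sin(3ξ) - 2exp(ξ)sin(4ξ)cos(8t)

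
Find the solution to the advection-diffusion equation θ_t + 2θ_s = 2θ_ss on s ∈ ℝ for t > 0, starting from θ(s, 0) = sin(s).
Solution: Moving frame: η = s - 2t, σ = t, θ = u(η,σ), so θ_t = u_σ - 2u_η and θ_ss = u_ηη.
Hence θ_t + 2θ_s = u_σ and the PDE becomes the heat equation u_σ = 2u_ηη on η ∈ ℝ.
Initial data: u(η,0) = θ(η,0) = sin(η). Each mode sin(nη) decays as exp(-2n²σ) on ℝ, so u(η,σ) = Σ c_n exp(-2n²σ) sin(nη) with c_1=1: u(η,σ) = exp(-2σ)sin(η).
Substituting back: θ(s,t) = u(s - 2t, t).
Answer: θ(s, t) = exp(-2t)sin(s - 2t)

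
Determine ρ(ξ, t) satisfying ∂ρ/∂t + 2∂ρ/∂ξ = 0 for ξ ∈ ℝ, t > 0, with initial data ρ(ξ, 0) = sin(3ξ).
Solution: By method of characteristics (waves move right with speed 2):
Along characteristics ξ - 2t = const, ρ is constant, so ρ(ξ,t) = f(ξ - 2t) with f = ρ(·, 0).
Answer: ρ(ξ, t) = -sin(6t - 3ξ)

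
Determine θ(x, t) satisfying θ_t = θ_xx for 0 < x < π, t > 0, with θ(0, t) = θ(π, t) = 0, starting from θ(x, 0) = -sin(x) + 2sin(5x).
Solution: Using separation of variables θ = X(x)G(t):
Eigenfunctions: sin(nx), n = 1, 2, 3, ...
General solution: θ(x, t) = Σ c_n sin(nx) exp(-n² t)
Matching θ(x,0) = -sin(x) + 2sin(5x) term by term: c_1=-1, c_5=2.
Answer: θ(x, t) = -exp(-t)sin(x) + 2exp(-25t)sin(5x)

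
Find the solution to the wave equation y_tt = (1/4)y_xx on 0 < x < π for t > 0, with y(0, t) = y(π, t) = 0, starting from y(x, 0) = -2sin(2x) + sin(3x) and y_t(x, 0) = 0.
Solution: Separating variables: y = Σ [A_n cos(ω_n t) + B_n sin(ω_n t)] sin(nx), ω_n = n/2. From ICs: A_2=-2, A_3=1.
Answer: y(x, t) = -2sin(2x)cos(t) + sin(3x)cos(3t/2)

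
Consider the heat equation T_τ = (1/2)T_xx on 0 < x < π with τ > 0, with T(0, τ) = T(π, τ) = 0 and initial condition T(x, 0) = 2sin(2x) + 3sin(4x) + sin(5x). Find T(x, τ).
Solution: Using separation of variables T = X(x)G(τ):
Eigenfunctions: sin(nx), n = 1, 2, 3, ...
General solution: T(x, τ) = Σ c_n sin(nx) exp(-n² τ/2)
Matching T(x,0) = 2sin(2x) + 3sin(4x) + sin(5x) term by term: c_2=2, c_4=3, c_5=1.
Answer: T(x, τ) = 2exp(-2τ)sin(2x) + 3exp(-8τ)sin(4x) + exp(-25τ/2)sin(5x)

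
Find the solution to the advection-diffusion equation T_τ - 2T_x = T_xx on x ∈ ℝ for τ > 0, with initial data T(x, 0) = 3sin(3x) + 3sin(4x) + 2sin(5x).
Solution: Moving frame: η = x + 2τ, σ = τ, T = u(η,σ), so T_τ = u_σ + 2u_η and T_xx = u_ηη.
Hence T_τ - 2T_x = u_σ and the PDE becomes the heat equation u_σ = u_ηη on η ∈ ℝ.
Initial data: u(η,0) = T(η,0) = 3sin(3η) + 3sin(4η) + 2sin(5η). Each mode sin(nη) decays as exp(-n²σ) on ℝ, so u(η,σ) = Σ c_n exp(-n²σ) sin(nη) with c_3=3, c_4=3, c_5=2: u(η,σ) = 3exp(-9σ)sin(3η) + 3exp(-16σ)sin(4η) + 2exp(-25σ)sin(5η).
Substituting back: T(x,τ) = u(x + 2τ, τ).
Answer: T(x, τ) = 3exp(-9τ)sin(3x + 6τ) + 3exp(-16τ)sin(4x + 8τ) + 2exp(-25τ)sin(5x + 10τ)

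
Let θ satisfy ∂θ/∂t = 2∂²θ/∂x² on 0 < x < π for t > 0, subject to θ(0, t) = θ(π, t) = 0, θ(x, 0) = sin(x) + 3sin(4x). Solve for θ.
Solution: Using separation of variables θ = X(x)G(t):
Eigenfunctions: sin(nx), n = 1, 2, 3, ...
General solution: θ(x, t) = Σ c_n sin(nx) exp(-2n² t)
Matching θ(x,0) = sin(x) + 3sin(4x) term by term: c_1=1, c_4=3.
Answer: θ(x, t) = exp(-2t)sin(x) + 3exp(-32t)sin(4x)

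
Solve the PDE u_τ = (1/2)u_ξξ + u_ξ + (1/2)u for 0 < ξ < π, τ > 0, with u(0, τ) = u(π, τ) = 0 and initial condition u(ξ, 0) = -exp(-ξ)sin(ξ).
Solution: Substitute u = exp(-ξ)w, i.e. w = exp(ξ)u.
By the product rule, u_ξ = exp(-ξ)(w_ξ - w), u_ξξ = exp(-ξ)(w_ξξ - 2w_ξ + w), u_τ = exp(-ξ)w_τ.
Substituting into the PDE and dividing by exp(-ξ): w_τ = (1/2)(w_ξξ - 2w_ξ + w) + (w_ξ - w) + (1/2)w.
The lower-order terms cancel, leaving the standard heat equation w_τ = (1/2)w_ξξ.
Initial data for w: w(ξ,0) = exp(ξ)u(ξ,0) = -sin(ξ). The boundary conditions carry over: w(0,τ) = w(π,τ) = 0.
Solve for w:
  Using separation of variables w = X(ξ)T(τ):
  Eigenfunctions: sin(nξ), n = 1, 2, 3, ...
  General solution: w(ξ, τ) = Σ c_n sin(nξ) exp(-n² τ/2)
  Matching w(ξ,0) = -sin(ξ) term by term: c_1=-1.
Hence w(ξ,τ) = -exp(-τ/2)sin(ξ).
Transform back: u(ξ,τ) = exp(-ξ)w(ξ,τ).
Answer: u(ξ, τ) = -exp(-ξ)exp(-τ/2)sin(ξ)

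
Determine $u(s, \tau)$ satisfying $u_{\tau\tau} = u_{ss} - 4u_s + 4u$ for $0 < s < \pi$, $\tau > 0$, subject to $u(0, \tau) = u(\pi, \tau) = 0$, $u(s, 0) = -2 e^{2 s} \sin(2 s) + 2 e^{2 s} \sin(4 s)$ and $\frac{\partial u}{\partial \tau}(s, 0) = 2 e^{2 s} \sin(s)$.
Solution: Substitute $u = e^{2s}w$, i.e. $w = e^{-2s}u$.
By the product rule, $u_s = e^{2s}(w_s + 2w)$, $u_{ss} = e^{2s}(w_{ss} + 4w_s + 4w)$, $u_{\tau\tau} = e^{2s}w_{\tau\tau}$.
Substituting into the PDE and dividing by $e^{2s}$: $w_{\tau\tau} = (w_{ss} + 4w_s + 4w) - 4(w_s + 2w) + 4w$.
The lower-order terms cancel, leaving the standard wave equation $w_{\tau\tau} = w_{ss}$.
Initial data for $w$: $w(s,0) = e^{-2s}u(s,0) = -2 \sin(2 s) + 2 \sin(4 s)$; $w_{\tau}(s,0) = e^{-2s}u_{\tau}(s,0) = 2 \sin(s)$. The boundary conditions carry over: $w(0,\tau) = w(\pi,\tau) = 0$.
Solve for $w$:
  Using separation of variables $w = X(s)T(\tau)$:
  Eigenfunctions: $\sin(ns)$, $n = 1, 2, 3, \ldots$
  General solution: $w(s, \tau) = \sum [A_n \cos(n \tau) + B_n \sin(n \tau)] \sin(ns)$
  From $w(s,0) = -2 \sin(2 s) + 2 \sin(4 s)$: $A_2=-2, A_4=2$. From $w_{\tau}(s,0) = 2 \sin(s)$, using $w_{\tau}(s,0) = \sum \omega_n B_n \sin(ns)$ with $\omega_n = n$: $B_1 = 2/1 = 2$.
Hence $w(s,\tau) = 2 \sin(s) \sin(\tau) - 2 \sin(2 s) \cos(2 \tau) + 2 \sin(4 s) \cos(4 \tau)$.
Transform back: $u(s,\tau) = e^{2s}w(s,\tau)$.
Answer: $u(s, \tau) = 2 e^{2 s} \sin(\tau) \sin(s) - 2 e^{2 s} \sin(2 s) \cos(2 \tau) + 2 e^{2 s} \sin(4 s) \cos(4 \tau)$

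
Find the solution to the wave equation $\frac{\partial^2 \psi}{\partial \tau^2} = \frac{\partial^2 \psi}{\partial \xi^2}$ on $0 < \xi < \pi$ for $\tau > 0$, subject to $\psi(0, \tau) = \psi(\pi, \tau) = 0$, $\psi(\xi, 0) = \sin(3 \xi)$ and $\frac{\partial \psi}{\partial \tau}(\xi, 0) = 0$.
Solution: Separating variables: $\psi = \sum [A_n \cos(\omega_n \tau) + B_n \sin(\omega_n \tau)] \sin(n\xi)$, $\omega_n = n$. From ICs: $A_3=1$.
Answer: $\psi(\xi, \tau) = \sin(3 \xi) \cos(3 \tau)$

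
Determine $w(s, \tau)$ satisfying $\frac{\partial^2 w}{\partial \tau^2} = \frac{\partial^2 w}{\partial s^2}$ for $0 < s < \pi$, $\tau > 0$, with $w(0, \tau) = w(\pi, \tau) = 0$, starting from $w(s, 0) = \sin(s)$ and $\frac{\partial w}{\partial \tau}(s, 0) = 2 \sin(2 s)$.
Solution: Separating variables: $w = \sum [A_n \cos(\omega_n \tau) + B_n \sin(\omega_n \tau)] \sin(ns)$, $\omega_n = n$. From ICs ($B_n$ = velocity coefficient / $\omega_n$): $A_1=1, B_2=1$.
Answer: $w(s, \tau) = \sin(2 \tau) \sin(2 s) + \sin(s) \cos(\tau)$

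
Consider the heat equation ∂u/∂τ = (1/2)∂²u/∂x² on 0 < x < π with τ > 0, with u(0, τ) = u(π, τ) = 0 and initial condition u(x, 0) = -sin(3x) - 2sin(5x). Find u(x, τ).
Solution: Using separation of variables u = X(x)T(τ):
Eigenfunctions: sin(nx), n = 1, 2, 3, ...
General solution: u(x, τ) = Σ c_n sin(nx) exp(-n² τ/2)
Matching u(x,0) = -sin(3x) - 2sin(5x) term by term: c_3=-1, c_5=-2.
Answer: u(x, τ) = -exp(-9τ/2)sin(3x) - 2exp(-25τ/2)sin(5x)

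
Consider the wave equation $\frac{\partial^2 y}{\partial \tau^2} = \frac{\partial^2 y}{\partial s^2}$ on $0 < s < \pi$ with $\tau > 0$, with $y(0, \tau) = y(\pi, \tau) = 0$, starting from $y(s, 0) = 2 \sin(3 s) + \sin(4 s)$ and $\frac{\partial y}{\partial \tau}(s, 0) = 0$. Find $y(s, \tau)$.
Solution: Using separation of variables $y = X(s)T(\tau)$:
Eigenfunctions: $\sin(ns)$, $n = 1, 2, 3, \ldots$
General solution: $y(s, \tau) = \sum [A_n \cos(n \tau) + B_n \sin(n \tau)] \sin(ns)$
From $y(s,0) = 2 \sin(3 s) + \sin(4 s)$: $A_3=2, A_4=1$. From $y_{\tau}(s,0) = 0$: all $B_n = 0$.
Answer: $y(s, \tau) = 2 \sin(3 s) \cos(3 \tau) + \sin(4 s) \cos(4 \tau)$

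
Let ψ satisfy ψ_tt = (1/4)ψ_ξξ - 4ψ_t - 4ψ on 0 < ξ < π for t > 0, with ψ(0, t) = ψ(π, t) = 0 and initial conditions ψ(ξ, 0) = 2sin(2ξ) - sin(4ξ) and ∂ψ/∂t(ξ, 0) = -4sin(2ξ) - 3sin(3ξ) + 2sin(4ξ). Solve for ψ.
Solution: Substitute ψ = exp(-2t)u, i.e. u = exp(2t)ψ.
By the product rule, ψ_t = exp(-2t)(u_t - 2u), ψ_tt = exp(-2t)(u_tt - 4u_t + 4u), ψ_ξξ = exp(-2t)u_ξξ.
Substituting into the PDE and dividing by exp(-2t): u_tt - 4u_t + 4u = (1/4)u_ξξ - 4(u_t - 2u) - 4u.
The lower-order terms cancel, leaving the standard wave equation u_tt = (1/4)u_ξξ.
Initial data for u: u(ξ,0) = ψ(ξ,0) = 2sin(2ξ) - sin(4ξ); u_t(ξ,0) = ψ_t(ξ,0) + 2ψ(ξ,0) = -3sin(3ξ). The boundary conditions carry over: u(0,t) = u(π,t) = 0.
Solve for u:
  Using separation of variables u = X(ξ)T(t):
  Eigenfunctions: sin(nξ), n = 1, 2, 3, ...
  General solution: u(ξ, t) = Σ [A_n cos(n t/2) + B_n sin(n t/2)] sin(nξ)
  From u(ξ,0) = 2sin(2ξ) - sin(4ξ): A_2=2, A_4=-1. From u_t(ξ,0) = -3sin(3ξ), using u_t(ξ,0) = Σ ω_n B_n sin(nξ) with ω_n = n/2: B_3 = (-3)/(3/2) = -2.
Hence u(ξ,t) = -2sin(3t/2)sin(3ξ) + 2sin(2ξ)cos(t) - sin(4ξ)cos(2t).
Transform back: ψ(ξ,t) = exp(-2t)u(ξ,t).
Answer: ψ(ξ, t) = -2exp(-2t)sin(3t/2)sin(3ξ) + 2exp(-2t)sin(2ξ)cos(t) - exp(-2t)sin(4ξ)cos(2t)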